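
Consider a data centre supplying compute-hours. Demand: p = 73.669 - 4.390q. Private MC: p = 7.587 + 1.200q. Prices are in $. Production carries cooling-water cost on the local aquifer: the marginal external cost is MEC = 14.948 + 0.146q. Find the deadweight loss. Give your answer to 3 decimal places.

DWL = $24.235

Market equilibrium (private): 7.587 + 1.200q = 73.669 - 4.390q → q_m = 11.8215.
Social marginal cost = private MC + MEC = 22.535 + 1.346q.
Set SMC = demand: 22.535 + 1.346q = 73.669 - 4.390q → q* = 8.9146.
The loss is the area between SMC and demand from q* to q_m; with linear curves that's a triangle of height MEC(q_m).
DWL = ½ × 2.9069 × 16.6739 = 24.2347.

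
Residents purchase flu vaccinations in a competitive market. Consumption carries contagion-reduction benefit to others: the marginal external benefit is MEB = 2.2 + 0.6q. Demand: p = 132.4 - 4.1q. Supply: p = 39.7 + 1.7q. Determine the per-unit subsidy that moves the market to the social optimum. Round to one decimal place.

Social marginal benefit = demand + MEB = 134.6 - 3.5q.
Set SMB = MC: 134.6 - 3.5q = 39.7 + 1.7q → q* = 18.2500.
The Pigouvian subsidy equals MEB at q*: 2.2 + 0.6×18.2500 = 13.1500.

subsidy = 13.2 per unit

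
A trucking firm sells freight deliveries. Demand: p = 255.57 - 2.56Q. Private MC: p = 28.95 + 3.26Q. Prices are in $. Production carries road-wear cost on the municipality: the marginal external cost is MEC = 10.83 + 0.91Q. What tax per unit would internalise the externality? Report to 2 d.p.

tax = $40.01 per unit

Social marginal cost = private MC + MEC = 39.78 + 4.17Q.
Set SMC = demand: 39.78 + 4.17Q = 255.57 - 2.56Q → Q* = 32.0639.
The Pigouvian tax equals MEC at Q*: 10.83 + 0.91×32.0639 = 40.0081.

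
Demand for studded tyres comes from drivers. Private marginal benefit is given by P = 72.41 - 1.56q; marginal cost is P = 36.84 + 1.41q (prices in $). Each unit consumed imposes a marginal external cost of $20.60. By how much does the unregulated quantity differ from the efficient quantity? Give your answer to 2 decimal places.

6.94 units

Market equilibrium (private): 36.84 + 1.41q = 72.41 - 1.56q → q_m = 11.9764.
Social marginal benefit = demand − MEC = 51.81 - 1.56q.
Set SMB = MC: 51.81 - 1.56q = 36.84 + 1.41q → q* = 5.0404.
Gap = |11.9764 − 5.0404| = 6.9360.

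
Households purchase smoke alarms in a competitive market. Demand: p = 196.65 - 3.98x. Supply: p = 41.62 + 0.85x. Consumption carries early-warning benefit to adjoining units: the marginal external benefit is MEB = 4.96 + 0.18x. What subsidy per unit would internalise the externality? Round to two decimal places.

subsidy = 11.15 per unit

Social marginal benefit = demand + MEB = 201.61 - 3.80x.
Set SMB = MC: 201.61 - 3.80x = 41.62 + 0.85x → x* = 34.4065.
The Pigouvian subsidy equals MEB at x*: 4.96 + 0.18×34.4065 = 11.1532.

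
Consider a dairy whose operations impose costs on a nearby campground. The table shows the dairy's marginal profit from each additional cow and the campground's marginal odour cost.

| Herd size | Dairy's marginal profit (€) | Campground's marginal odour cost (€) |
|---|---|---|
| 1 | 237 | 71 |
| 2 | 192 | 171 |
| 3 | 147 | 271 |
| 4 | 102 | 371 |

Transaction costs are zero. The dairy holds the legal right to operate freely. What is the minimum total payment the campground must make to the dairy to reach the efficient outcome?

Left alone the dairy would choose level 4 (marginal profit stays positive).
Efficient level: k* = 2 (marginal profit ≥ marginal odour cost through 2).
The campground must at least cover the dairy's forgone profit from cutting 4→2: 147 + 102 = 249.

€249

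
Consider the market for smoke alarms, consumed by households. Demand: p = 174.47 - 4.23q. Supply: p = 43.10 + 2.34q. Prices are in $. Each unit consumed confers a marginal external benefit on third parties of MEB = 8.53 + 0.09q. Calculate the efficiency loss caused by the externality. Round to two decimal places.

Market equilibrium (private): 43.10 + 2.34q = 174.47 - 4.23q → q_m = 19.9954.
Social marginal benefit = demand + MEB = 183.00 - 4.14q.
Set SMB = MC: 183.00 - 4.14q = 43.10 + 2.34q → q* = 21.5895.
The loss is the area between SMB and MC from q* to q_m; with linear curves that's a triangle of height MEB(q_m).
DWL = ½ × 1.5941 × 10.3296 = 8.2332.

DWL = $8.23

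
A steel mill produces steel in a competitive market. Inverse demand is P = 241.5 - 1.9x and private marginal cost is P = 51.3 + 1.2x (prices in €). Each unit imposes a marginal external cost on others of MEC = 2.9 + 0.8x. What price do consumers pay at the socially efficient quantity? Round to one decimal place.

P = €150.3

Social marginal cost = private MC + MEC = 54.2 + 2.0x.
Set SMC = demand: 54.2 + 2.0x = 241.5 - 1.9x → x* = 48.0256.
Consumer price on the demand curve at x*: 241.5 − 1.9×48.0256 = 150.2514.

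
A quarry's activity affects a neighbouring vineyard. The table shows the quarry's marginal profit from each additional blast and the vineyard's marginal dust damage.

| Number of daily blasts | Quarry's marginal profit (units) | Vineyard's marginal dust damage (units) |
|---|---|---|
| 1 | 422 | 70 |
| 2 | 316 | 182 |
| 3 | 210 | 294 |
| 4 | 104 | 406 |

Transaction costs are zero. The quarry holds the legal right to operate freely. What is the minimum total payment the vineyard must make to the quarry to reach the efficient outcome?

314

Left alone the quarry would choose level 4 (marginal profit stays positive).
Efficient level: k* = 2 (marginal profit ≥ marginal dust damage through 2).
The vineyard must at least cover the quarry's forgone profit from cutting 4→2: 210 + 104 = 314.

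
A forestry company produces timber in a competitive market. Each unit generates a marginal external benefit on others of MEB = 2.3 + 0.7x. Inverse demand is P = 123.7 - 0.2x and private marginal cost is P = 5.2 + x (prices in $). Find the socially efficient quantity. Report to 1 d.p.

Social marginal cost = private MC − MEB = 2.9 + 0.3x.
Set SMC = demand: 2.9 + 0.3x = 123.7 - 0.2x → x* = 241.6000.

x* = 241.6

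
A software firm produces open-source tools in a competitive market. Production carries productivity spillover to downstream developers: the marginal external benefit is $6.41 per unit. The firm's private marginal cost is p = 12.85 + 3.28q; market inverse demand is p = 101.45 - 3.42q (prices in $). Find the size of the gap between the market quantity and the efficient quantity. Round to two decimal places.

Market equilibrium (private): 12.85 + 3.28q = 101.45 - 3.42q → q_m = 13.2239.
Social marginal cost = private MC − MEB = 6.44 + 3.28q.
Set SMC = demand: 6.44 + 3.28q = 101.45 - 3.42q → q* = 14.1806.
Gap = |13.2239 − 14.1806| = 0.9567.

0.96 units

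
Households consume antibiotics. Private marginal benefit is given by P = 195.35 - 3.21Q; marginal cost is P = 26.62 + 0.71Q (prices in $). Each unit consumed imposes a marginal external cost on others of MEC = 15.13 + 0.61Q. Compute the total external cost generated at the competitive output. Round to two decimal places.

Market equilibrium (private): 26.62 + 0.71Q = 195.35 - 3.21Q → Q_m = 43.0434.
Total external cost = ∫₀^{Q_m} (15.13 + 0.61Q) dQ = 15.13×43.0434 + ½×0.61×43.0434² = 1216.3306.

$1216.33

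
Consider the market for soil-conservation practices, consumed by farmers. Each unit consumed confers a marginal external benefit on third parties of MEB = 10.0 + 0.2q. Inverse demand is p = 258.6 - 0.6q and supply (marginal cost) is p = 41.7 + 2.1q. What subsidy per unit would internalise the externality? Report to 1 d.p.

Social marginal benefit = demand + MEB = 268.6 - 0.4q.
Set SMB = MC: 268.6 - 0.4q = 41.7 + 2.1q → q* = 90.7600.
The Pigouvian subsidy equals MEB at q*: 10.0 + 0.2×90.7600 = 28.1520.

subsidy = 28.2 per unit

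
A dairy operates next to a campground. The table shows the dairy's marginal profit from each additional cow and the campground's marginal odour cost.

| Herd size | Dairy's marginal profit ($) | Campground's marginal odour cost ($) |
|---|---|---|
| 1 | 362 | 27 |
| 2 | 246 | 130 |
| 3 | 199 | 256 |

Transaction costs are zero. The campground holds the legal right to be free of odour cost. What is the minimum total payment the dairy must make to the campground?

Efficient level: marginal profit ≥ marginal odour cost through level 2, so k* = 2.
With the campground holding the right, the dairy must at least compensate total damage at k*: 27 + 130 = 157.

$157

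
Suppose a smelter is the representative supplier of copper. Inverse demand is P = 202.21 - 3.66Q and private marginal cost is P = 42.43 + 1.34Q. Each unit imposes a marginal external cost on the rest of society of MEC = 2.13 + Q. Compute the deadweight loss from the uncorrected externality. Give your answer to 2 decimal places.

DWL = 96.82

Market equilibrium (private): 42.43 + 1.34Q = 202.21 - 3.66Q → Q_m = 31.9560.
Social marginal cost = private MC + MEC = 44.56 + 2.34Q.
Set SMC = demand: 44.56 + 2.34Q = 202.21 - 3.66Q → Q* = 26.2750.
The welfare-loss triangle has base |Q_m − Q*| and height MEC(Q_m) (the vertical gap between SMC and demand is zero at Q* and MEC at Q_m).
DWL = ½ × 5.6810 × 34.0860 = 96.8213.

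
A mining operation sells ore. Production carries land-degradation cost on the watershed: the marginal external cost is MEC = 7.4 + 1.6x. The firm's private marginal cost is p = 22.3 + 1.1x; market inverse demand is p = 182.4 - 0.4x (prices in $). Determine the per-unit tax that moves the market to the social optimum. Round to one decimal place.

tax = $86.2 per unit

Social marginal cost = private MC + MEC = 29.7 + 2.7x.
Set SMC = demand: 29.7 + 2.7x = 182.4 - 0.4x → x* = 49.2581.
The Pigouvian tax equals MEC at x*: 7.4 + 1.6×49.2581 = 86.2130.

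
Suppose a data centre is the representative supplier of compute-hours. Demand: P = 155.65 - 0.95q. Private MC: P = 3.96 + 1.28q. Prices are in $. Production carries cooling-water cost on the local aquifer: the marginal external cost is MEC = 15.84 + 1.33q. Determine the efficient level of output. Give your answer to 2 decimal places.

q* = 38.16

Social marginal cost = private MC + MEC = 19.80 + 2.61q.
Set SMC = demand: 19.80 + 2.61q = 155.65 - 0.95q → q* = 38.1601.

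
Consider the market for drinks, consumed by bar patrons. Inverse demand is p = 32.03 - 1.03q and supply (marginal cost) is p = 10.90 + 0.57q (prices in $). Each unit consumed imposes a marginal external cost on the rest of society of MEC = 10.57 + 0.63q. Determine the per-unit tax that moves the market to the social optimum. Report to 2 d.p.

Social marginal benefit = demand − MEC = 21.46 - 1.66q.
Set SMB = MC: 21.46 - 1.66q = 10.90 + 0.57q → q* = 4.7354.
The Pigouvian tax equals MEC at q*: 10.57 + 0.63×4.7354 = 13.5533.

tax = $13.55 per unit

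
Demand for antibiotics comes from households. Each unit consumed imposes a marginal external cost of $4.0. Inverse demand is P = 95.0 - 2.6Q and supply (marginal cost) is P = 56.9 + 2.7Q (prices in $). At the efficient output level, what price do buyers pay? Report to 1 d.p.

P = $78.3

Social marginal benefit = demand − MEC = 91.0 - 2.6Q.
Set SMB = MC: 91.0 - 2.6Q = 56.9 + 2.7Q → Q* = 6.4340.
Consumer price on the demand curve at Q*: 95.0 − 2.6×6.4340 = 78.2716.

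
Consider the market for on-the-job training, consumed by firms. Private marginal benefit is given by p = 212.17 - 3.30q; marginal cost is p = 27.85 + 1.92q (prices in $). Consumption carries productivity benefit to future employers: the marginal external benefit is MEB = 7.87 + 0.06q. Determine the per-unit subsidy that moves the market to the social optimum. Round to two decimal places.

Social marginal benefit = demand + MEB = 220.04 - 3.24q.
Set SMB = MC: 220.04 - 3.24q = 27.85 + 1.92q → q* = 37.2461.
The Pigouvian subsidy equals MEB at q*: 7.87 + 0.06×37.2461 = 10.1048.

subsidy = $10.10 per unit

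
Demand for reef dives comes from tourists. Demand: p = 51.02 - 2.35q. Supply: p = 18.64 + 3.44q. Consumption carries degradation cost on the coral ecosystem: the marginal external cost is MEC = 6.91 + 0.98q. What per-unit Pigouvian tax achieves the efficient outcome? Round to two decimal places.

Social marginal benefit = demand − MEC = 44.11 - 3.33q.
Set SMB = MC: 44.11 - 3.33q = 18.64 + 3.44q → q* = 3.7622.
The Pigouvian tax equals MEC at q*: 6.91 + 0.98×3.7622 = 10.5970.

tax = 10.60 per unit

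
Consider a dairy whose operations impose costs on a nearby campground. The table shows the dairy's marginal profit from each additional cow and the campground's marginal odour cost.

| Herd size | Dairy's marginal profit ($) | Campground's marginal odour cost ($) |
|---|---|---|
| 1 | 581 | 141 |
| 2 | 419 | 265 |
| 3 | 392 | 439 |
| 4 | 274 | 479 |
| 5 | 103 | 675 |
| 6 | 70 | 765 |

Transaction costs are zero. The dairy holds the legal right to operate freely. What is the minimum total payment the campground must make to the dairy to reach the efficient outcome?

Left alone the dairy would choose level 6 (marginal profit stays positive).
Efficient level: k* = 2 (marginal profit ≥ marginal odour cost through 2).
The campground must at least cover the dairy's forgone profit from cutting 6→2: 392 + 274 + 103 + 70 = 839.

$839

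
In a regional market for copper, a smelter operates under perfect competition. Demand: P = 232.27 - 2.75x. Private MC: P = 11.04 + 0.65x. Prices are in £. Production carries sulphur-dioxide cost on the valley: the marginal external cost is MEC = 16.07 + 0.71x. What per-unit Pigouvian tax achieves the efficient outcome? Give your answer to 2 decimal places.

tax = £51.51 per unit

Social marginal cost = private MC + MEC = 27.11 + 1.36x.
Set SMC = demand: 27.11 + 1.36x = 232.27 - 2.75x → x* = 49.9173.
The Pigouvian tax equals MEC at x*: 16.07 + 0.71×49.9173 = 51.5113.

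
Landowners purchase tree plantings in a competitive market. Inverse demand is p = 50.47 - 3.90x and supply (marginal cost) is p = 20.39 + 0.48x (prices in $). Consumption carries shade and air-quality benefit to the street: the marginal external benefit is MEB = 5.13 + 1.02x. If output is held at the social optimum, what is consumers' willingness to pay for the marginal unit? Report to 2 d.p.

P = $9.60

Social marginal benefit = demand + MEB = 55.60 - 2.88x.
Set SMB = MC: 55.60 - 2.88x = 20.39 + 0.48x → x* = 10.4792.
Consumer price on the demand curve at x*: 50.47 − 3.90×10.4792 = 9.6011.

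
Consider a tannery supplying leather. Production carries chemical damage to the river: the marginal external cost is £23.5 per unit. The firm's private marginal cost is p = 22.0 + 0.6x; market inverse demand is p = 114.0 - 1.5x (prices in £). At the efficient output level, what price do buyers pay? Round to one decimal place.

Social marginal cost = private MC + MEC = 45.5 + 0.6x.
Set SMC = demand: 45.5 + 0.6x = 114.0 - 1.5x → x* = 32.6190.
Consumer price on the demand curve at x*: 114.0 − 1.5×32.6190 = 65.0715.

P = £65.1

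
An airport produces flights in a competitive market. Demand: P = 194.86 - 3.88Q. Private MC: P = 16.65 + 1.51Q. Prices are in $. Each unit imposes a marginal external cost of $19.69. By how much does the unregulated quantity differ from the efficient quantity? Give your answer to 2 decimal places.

3.65 units

Market equilibrium (private): 16.65 + 1.51Q = 194.86 - 3.88Q → Q_m = 33.0631.
Social marginal cost = private MC + MEC = 36.34 + 1.51Q.
Set SMC = demand: 36.34 + 1.51Q = 194.86 - 3.88Q → Q* = 29.4100.
Gap = |33.0631 − 29.4100| = 3.6531.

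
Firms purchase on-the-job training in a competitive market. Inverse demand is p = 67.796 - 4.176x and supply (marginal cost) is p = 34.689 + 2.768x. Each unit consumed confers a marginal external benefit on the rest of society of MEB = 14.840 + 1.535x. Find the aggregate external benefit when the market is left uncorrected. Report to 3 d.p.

Market equilibrium (private): 34.689 + 2.768x = 67.796 - 4.176x → x_m = 4.7677.
Total external benefit = ∫₀^{x_m} (14.840 + 1.535x) dx = 14.840×4.7677 + ½×1.535×4.7677² = 88.1987.

88.199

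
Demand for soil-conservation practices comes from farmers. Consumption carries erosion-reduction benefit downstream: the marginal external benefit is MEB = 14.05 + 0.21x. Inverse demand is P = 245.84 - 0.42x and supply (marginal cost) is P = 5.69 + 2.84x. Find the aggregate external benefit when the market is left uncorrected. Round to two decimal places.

Market equilibrium (private): 5.69 + 2.84x = 245.84 - 0.42x → x_m = 73.6656.
Total external benefit = ∫₀^{x_m} (14.05 + 0.21x) dx = 14.05×73.6656 + ½×0.21×73.6656² = 1604.7968.

1604.80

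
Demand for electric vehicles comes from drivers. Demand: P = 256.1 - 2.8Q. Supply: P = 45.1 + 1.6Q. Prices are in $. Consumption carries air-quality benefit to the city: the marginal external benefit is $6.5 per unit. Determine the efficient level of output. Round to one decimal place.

Social marginal benefit = demand + MEB = 262.6 - 2.8Q.
Set SMB = MC: 262.6 - 2.8Q = 45.1 + 1.6Q → Q* = 49.4318.

Q* = 49.4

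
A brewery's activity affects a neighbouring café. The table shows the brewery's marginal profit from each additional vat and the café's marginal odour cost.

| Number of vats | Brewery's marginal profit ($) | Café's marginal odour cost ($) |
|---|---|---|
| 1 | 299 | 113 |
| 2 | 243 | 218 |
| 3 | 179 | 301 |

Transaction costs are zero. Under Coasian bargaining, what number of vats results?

2

Bargaining reaches the level where marginal profit last exceeds marginal odour cost.
That holds through level 2 (243 ≥ 218) but not at 3 (179 < 301).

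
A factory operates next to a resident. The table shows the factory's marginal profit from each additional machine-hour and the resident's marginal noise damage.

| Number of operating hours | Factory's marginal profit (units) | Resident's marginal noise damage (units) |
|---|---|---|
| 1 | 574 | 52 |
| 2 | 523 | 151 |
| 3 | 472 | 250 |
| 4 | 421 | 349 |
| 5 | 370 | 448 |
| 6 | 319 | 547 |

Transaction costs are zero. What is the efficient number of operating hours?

Bargaining reaches the level where marginal profit last exceeds marginal noise damage.
That holds through level 4 (421 ≥ 349) but not at 5 (370 < 448).

4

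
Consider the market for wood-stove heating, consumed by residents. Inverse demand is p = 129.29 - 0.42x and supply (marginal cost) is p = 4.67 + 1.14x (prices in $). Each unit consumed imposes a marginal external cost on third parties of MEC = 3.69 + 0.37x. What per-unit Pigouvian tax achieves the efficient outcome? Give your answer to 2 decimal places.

Social marginal benefit = demand − MEC = 125.60 - 0.79x.
Set SMB = MC: 125.60 - 0.79x = 4.67 + 1.14x → x* = 62.6580.
The Pigouvian tax equals MEC at x*: 3.69 + 0.37×62.6580 = 26.8735.

tax = $26.87 per unit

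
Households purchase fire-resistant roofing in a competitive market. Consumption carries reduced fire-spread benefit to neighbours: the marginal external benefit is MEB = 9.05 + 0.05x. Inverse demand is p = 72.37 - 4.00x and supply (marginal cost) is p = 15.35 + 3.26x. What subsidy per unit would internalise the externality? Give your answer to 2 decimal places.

Social marginal benefit = demand + MEB = 81.42 - 3.95x.
Set SMB = MC: 81.42 - 3.95x = 15.35 + 3.26x → x* = 9.1637.
The Pigouvian subsidy equals MEB at x*: 9.05 + 0.05×9.1637 = 9.5082.

subsidy = 9.51 per unit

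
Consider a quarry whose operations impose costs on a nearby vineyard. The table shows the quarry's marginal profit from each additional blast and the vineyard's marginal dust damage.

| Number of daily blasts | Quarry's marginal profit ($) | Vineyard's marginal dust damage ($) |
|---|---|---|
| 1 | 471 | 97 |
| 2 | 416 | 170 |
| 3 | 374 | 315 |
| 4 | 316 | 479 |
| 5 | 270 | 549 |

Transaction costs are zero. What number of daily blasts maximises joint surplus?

Bargaining reaches the level where marginal profit last exceeds marginal dust damage.
That holds through level 3 (374 ≥ 315) but not at 4 (316 < 479).

3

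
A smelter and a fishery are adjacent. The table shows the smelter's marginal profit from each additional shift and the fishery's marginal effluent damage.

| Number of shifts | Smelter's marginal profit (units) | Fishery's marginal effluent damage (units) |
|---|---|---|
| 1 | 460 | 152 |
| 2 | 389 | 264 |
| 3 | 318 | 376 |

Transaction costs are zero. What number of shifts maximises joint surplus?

2

Bargaining reaches the level where marginal profit last exceeds marginal effluent damage.
That holds through level 2 (389 ≥ 264) but not at 3 (318 < 376).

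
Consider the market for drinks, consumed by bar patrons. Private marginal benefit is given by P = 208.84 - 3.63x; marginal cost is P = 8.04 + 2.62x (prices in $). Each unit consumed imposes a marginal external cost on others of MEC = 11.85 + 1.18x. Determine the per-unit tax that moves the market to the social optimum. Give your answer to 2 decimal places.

tax = $41.86 per unit

Social marginal benefit = demand − MEC = 196.99 - 4.81x.
Set SMB = MC: 196.99 - 4.81x = 8.04 + 2.62x → x* = 25.4307.
The Pigouvian tax equals MEC at x*: 11.85 + 1.18×25.4307 = 41.8582.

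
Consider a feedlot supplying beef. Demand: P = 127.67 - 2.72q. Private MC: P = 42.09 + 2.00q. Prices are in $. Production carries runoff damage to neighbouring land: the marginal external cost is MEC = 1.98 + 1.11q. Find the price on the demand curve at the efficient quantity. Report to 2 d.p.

P = $88.67

Social marginal cost = private MC + MEC = 44.07 + 3.11q.
Set SMC = demand: 44.07 + 3.11q = 127.67 - 2.72q → q* = 14.3396.
Consumer price on the demand curve at q*: 127.67 − 2.72×14.3396 = 88.6663.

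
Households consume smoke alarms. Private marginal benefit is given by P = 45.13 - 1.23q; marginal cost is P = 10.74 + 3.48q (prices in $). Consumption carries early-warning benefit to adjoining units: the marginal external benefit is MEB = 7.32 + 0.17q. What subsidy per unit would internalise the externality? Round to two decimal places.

Social marginal benefit = demand + MEB = 52.45 - 1.06q.
Set SMB = MC: 52.45 - 1.06q = 10.74 + 3.48q → q* = 9.1872.
The Pigouvian subsidy equals MEB at q*: 7.32 + 0.17×9.1872 = 8.8818.

subsidy = $8.88 per unit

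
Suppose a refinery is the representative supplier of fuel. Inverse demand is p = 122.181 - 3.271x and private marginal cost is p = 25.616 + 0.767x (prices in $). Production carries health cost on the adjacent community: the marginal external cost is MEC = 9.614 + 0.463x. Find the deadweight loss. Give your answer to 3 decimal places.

DWL = $47.536

Market equilibrium (private): 25.616 + 0.767x = 122.181 - 3.271x → x_m = 23.9141.
Social marginal cost = private MC + MEC = 35.230 + 1.230x.
Set SMC = demand: 35.230 + 1.230x = 122.181 - 3.271x → x* = 19.3182.
The welfare-loss triangle has base |x_m − x*| and height MEC(x_m) (the vertical gap between SMC and demand is zero at x* and MEC at x_m).
DWL = ½ × 4.5959 × 20.6862 = 47.5359.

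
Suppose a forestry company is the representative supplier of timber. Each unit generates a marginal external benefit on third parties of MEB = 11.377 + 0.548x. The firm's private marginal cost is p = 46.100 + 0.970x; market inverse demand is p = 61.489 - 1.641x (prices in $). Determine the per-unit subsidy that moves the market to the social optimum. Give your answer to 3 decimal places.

Social marginal cost = private MC − MEB = 34.723 + 0.422x.
Set SMC = demand: 34.723 + 0.422x = 61.489 - 1.641x → x* = 12.9743.
The Pigouvian subsidy equals MEB at x*: 11.377 + 0.548×12.9743 = 18.4869.

subsidy = $18.487 per unit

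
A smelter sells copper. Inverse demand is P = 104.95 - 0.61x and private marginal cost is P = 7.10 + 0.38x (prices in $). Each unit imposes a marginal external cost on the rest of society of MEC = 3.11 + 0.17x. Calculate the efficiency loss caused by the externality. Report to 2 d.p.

DWL = $170.91

Market equilibrium (private): 7.10 + 0.38x = 104.95 - 0.61x → x_m = 98.8384.
Social marginal cost = private MC + MEC = 10.21 + 0.55x.
Set SMC = demand: 10.21 + 0.55x = 104.95 - 0.61x → x* = 81.6724.
Height of the DWL triangle at x_m is SMC(x_m) − demand(x_m) = MEC(x_m) = 19.9125.
DWL = ½ × 17.1660 × 19.9125 = 170.9090.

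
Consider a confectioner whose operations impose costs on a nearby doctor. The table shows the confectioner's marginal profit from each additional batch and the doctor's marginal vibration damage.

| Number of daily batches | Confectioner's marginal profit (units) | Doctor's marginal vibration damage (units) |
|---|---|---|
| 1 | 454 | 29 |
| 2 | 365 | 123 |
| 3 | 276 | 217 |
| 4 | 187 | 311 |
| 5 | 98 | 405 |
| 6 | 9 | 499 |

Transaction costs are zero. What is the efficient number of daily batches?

3

Bargaining reaches the level where marginal profit last exceeds marginal vibration damage.
That holds through level 3 (276 ≥ 217) but not at 4 (187 < 311).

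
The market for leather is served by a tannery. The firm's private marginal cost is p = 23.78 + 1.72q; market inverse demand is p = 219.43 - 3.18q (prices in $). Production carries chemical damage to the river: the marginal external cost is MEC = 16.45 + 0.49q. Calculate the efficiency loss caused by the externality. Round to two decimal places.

Market equilibrium (private): 23.78 + 1.72q = 219.43 - 3.18q → q_m = 39.9286.
Social marginal cost = private MC + MEC = 40.23 + 2.21q.
Set SMC = demand: 40.23 + 2.21q = 219.43 - 3.18q → q* = 33.2468.
Height of the DWL triangle at q_m is SMC(q_m) − demand(q_m) = MEC(q_m) = 36.0150.
DWL = ½ × 6.6818 × 36.0150 = 120.3225.

DWL = $120.32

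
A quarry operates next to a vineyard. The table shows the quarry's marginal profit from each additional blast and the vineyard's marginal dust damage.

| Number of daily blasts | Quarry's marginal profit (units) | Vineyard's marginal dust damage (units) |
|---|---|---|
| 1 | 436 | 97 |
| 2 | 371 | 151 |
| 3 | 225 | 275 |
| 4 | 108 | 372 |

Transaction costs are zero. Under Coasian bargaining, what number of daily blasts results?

Bargaining reaches the level where marginal profit last exceeds marginal dust damage.
That holds through level 2 (371 ≥ 151) but not at 3 (225 < 275).

2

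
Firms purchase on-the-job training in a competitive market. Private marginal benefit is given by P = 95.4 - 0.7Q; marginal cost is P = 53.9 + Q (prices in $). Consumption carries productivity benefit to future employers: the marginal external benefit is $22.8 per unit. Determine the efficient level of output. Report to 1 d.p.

Q* = 37.8

Social marginal benefit = demand + MEB = 118.2 - 0.7Q.
Set SMB = MC: 118.2 - 0.7Q = 53.9 + Q → Q* = 37.8235.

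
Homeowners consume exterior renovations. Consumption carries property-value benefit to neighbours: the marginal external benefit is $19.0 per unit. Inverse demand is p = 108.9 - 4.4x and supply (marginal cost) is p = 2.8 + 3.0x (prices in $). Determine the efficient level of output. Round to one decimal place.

x* = 16.9

Social marginal benefit = demand + MEB = 127.9 - 4.4x.
Set SMB = MC: 127.9 - 4.4x = 2.8 + 3.0x → x* = 16.9054.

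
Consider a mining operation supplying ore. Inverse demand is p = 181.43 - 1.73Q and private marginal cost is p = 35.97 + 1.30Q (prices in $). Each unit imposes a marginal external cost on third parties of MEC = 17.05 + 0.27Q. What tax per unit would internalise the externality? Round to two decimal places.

Social marginal cost = private MC + MEC = 53.02 + 1.57Q.
Set SMC = demand: 53.02 + 1.57Q = 181.43 - 1.73Q → Q* = 38.9121.
The Pigouvian tax equals MEC at Q*: 17.05 + 0.27×38.9121 = 27.5563.

tax = $27.56 per unit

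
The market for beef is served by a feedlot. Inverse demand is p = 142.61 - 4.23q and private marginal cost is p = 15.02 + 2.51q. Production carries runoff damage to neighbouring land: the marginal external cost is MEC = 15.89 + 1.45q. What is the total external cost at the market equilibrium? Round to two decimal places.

560.61

Market equilibrium (private): 15.02 + 2.51q = 142.61 - 4.23q → q_m = 18.9303.
Total external cost = ∫₀^{q_m} (15.89 + 1.45q) dq = 15.89×18.9303 + ½×1.45×18.9303² = 560.6108.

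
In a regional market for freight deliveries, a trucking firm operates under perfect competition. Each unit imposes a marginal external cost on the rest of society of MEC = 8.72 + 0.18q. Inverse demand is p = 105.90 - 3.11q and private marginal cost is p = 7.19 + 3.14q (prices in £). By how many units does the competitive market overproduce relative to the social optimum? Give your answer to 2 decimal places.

1.80 units

Market equilibrium (private): 7.19 + 3.14q = 105.90 - 3.11q → q_m = 15.7936.
Social marginal cost = private MC + MEC = 15.91 + 3.32q.
Set SMC = demand: 15.91 + 3.32q = 105.90 - 3.11q → q* = 13.9953.
Gap = |15.7936 − 13.9953| = 1.7983.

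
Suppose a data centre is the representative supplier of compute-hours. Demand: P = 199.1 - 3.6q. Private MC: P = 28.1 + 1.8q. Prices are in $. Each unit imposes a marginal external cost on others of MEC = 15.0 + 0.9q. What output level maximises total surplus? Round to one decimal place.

q* = 24.8

Social marginal cost = private MC + MEC = 43.1 + 2.7q.
Set SMC = demand: 43.1 + 2.7q = 199.1 - 3.6q → q* = 24.7619.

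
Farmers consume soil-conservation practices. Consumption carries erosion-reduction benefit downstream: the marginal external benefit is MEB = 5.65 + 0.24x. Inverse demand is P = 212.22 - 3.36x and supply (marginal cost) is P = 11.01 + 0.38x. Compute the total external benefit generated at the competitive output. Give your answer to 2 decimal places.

651.29

Market equilibrium (private): 11.01 + 0.38x = 212.22 - 3.36x → x_m = 53.7995.
Total external benefit = ∫₀^{x_m} (5.65 + 0.24x) dx = 5.65×53.7995 + ½×0.24×53.7995² = 651.2935.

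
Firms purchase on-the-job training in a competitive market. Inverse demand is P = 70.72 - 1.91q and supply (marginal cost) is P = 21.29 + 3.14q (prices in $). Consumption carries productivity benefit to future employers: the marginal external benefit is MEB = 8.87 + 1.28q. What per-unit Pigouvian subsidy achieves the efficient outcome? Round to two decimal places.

Social marginal benefit = demand + MEB = 79.59 - 0.63q.
Set SMB = MC: 79.59 - 0.63q = 21.29 + 3.14q → q* = 15.4642.
The Pigouvian subsidy equals MEB at q*: 8.87 + 1.28×15.4642 = 28.6642.

subsidy = $28.66 per unit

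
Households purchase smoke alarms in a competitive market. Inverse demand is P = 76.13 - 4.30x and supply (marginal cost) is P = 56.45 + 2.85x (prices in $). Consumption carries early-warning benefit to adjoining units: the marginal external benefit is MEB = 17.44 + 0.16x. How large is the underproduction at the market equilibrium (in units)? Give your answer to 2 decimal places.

2.56 units

Market equilibrium (private): 56.45 + 2.85x = 76.13 - 4.30x → x_m = 2.7524.
Social marginal benefit = demand + MEB = 93.57 - 4.14x.
Set SMB = MC: 93.57 - 4.14x = 56.45 + 2.85x → x* = 5.3104.
Gap = |2.7524 − 5.3104| = 2.5580.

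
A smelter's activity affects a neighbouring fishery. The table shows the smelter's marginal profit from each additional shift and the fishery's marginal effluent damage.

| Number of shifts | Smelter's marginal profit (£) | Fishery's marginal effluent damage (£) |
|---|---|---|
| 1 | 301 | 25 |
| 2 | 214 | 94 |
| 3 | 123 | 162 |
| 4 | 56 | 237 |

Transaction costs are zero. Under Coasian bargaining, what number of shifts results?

Bargaining reaches the level where marginal profit last exceeds marginal effluent damage.
That holds through level 2 (214 ≥ 94) but not at 3 (123 < 162).

2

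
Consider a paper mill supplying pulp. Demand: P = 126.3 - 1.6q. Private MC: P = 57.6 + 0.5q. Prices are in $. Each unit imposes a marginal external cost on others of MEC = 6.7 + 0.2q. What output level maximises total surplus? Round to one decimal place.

Social marginal cost = private MC + MEC = 64.3 + 0.7q.
Set SMC = demand: 64.3 + 0.7q = 126.3 - 1.6q → q* = 26.9565.

q* = 27.0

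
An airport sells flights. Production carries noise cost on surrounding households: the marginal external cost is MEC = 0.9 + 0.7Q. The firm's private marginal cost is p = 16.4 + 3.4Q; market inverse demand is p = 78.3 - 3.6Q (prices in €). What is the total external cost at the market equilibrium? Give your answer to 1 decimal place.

Market equilibrium (private): 16.4 + 3.4Q = 78.3 - 3.6Q → Q_m = 8.8429.
Total external cost = ∫₀^{Q_m} (0.9 + 0.7Q) dQ = 0.9×8.8429 + ½×0.7×8.8429² = 35.3275.

€35.3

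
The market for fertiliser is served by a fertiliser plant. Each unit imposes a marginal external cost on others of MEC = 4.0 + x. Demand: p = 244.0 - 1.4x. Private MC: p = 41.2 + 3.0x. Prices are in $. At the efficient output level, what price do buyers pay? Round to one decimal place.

Social marginal cost = private MC + MEC = 45.2 + 4.0x.
Set SMC = demand: 45.2 + 4.0x = 244.0 - 1.4x → x* = 36.8148.
Consumer price on the demand curve at x*: 244.0 − 1.4×36.8148 = 192.4593.

P = $192.5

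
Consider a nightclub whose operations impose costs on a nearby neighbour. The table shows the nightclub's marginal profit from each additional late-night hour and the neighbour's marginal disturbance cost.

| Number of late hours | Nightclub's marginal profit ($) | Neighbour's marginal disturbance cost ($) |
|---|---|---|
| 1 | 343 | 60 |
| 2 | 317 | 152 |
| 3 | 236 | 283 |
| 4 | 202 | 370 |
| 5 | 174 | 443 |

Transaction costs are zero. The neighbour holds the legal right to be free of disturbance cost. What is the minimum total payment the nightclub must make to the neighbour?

Efficient level: marginal profit ≥ marginal disturbance cost through level 2, so k* = 2.
With the neighbour holding the right, the nightclub must at least compensate total damage at k*: 60 + 152 = 212.

$212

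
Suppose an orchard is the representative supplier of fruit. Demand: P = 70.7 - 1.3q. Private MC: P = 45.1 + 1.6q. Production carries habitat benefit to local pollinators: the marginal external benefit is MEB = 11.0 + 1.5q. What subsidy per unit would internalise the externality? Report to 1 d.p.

subsidy = 50.2 per unit

Social marginal cost = private MC − MEB = 34.1 + 0.1q.
Set SMC = demand: 34.1 + 0.1q = 70.7 - 1.3q → q* = 26.1429.
The Pigouvian subsidy equals MEB at q*: 11.0 + 1.5×26.1429 = 50.2144.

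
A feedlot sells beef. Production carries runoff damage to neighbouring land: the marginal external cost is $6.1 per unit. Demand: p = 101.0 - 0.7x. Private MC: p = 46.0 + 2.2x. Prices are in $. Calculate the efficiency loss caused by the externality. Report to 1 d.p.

Market equilibrium (private): 46.0 + 2.2x = 101.0 - 0.7x → x_m = 18.9655.
Social marginal cost = private MC + MEC = 52.1 + 2.2x.
Set SMC = demand: 52.1 + 2.2x = 101.0 - 0.7x → x* = 16.8621.
The welfare-loss triangle has base |x_m − x*| and height MEC(x_m) (the vertical gap between SMC and demand is zero at x* and MEC at x_m).
DWL = ½ × 2.1034 × 6.1000 = 6.4154.

DWL = $6.4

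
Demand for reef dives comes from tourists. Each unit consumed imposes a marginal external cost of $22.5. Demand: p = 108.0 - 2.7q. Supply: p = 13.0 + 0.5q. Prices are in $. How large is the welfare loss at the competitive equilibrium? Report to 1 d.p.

Market equilibrium (private): 13.0 + 0.5q = 108.0 - 2.7q → q_m = 29.6875.
Social marginal benefit = demand − MEC = 85.5 - 2.7q.
Set SMB = MC: 85.5 - 2.7q = 13.0 + 0.5q → q* = 22.6563.
The welfare-loss triangle has base |q_m − q*| and height MEC(q_m) (the vertical gap between SMB and MC is zero at q* and MEC at q_m).
DWL = ½ × 7.0312 × 22.5000 = 79.1010.

DWL = $79.1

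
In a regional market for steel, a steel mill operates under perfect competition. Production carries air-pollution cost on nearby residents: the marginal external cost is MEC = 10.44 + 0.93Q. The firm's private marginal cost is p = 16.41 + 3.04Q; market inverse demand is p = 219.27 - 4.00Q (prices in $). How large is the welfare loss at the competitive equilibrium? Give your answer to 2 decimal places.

DWL = $86.99

Market equilibrium (private): 16.41 + 3.04Q = 219.27 - 4.00Q → Q_m = 28.8153.
Social marginal cost = private MC + MEC = 26.85 + 3.97Q.
Set SMC = demand: 26.85 + 3.97Q = 219.27 - 4.00Q → Q* = 24.1430.
Height of the DWL triangle at Q_m is SMC(Q_m) − demand(Q_m) = MEC(Q_m) = 37.2383.
DWL = ½ × 4.6723 × 37.2383 = 86.9943.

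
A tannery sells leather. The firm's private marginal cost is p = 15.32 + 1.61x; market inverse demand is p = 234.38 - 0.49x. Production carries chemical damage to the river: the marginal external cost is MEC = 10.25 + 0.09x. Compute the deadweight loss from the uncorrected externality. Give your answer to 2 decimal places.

Market equilibrium (private): 15.32 + 1.61x = 234.38 - 0.49x → x_m = 104.3143.
Social marginal cost = private MC + MEC = 25.57 + 1.70x.
Set SMC = demand: 25.57 + 1.70x = 234.38 - 0.49x → x* = 95.3470.
Between x* and x_m the wedge SMC − demand runs linearly from 0 to MEC(x_m), so the loss is a triangle.
DWL = ½ × 8.9673 × 19.6383 = 88.0513.

DWL = 88.05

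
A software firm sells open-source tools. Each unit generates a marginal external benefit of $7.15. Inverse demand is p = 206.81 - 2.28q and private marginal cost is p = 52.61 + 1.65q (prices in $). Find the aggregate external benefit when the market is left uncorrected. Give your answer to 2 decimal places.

$280.54

Market equilibrium (private): 52.61 + 1.65q = 206.81 - 2.28q → q_m = 39.2366.
Total external benefit = MEB × q_m = 7.15 × 39.2366 = 280.5417.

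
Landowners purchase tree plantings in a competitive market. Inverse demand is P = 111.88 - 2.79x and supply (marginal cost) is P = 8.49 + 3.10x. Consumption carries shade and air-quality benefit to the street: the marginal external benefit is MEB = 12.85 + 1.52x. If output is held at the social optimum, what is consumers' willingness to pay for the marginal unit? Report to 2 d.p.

Social marginal benefit = demand + MEB = 124.73 - 1.27x.
Set SMB = MC: 124.73 - 1.27x = 8.49 + 3.10x → x* = 26.5995.
Consumer price on the demand curve at x*: 111.88 − 2.79×26.5995 = 37.6674.

P = 37.67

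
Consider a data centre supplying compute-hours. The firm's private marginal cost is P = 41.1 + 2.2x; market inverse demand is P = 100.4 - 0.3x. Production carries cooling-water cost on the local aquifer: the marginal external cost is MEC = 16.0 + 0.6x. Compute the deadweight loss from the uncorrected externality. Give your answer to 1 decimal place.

Market equilibrium (private): 41.1 + 2.2x = 100.4 - 0.3x → x_m = 23.7200.
Social marginal cost = private MC + MEC = 57.1 + 2.8x.
Set SMC = demand: 57.1 + 2.8x = 100.4 - 0.3x → x* = 13.9677.
The welfare-loss triangle has base |x_m − x*| and height MEC(x_m) (the vertical gap between SMC and demand is zero at x* and MEC at x_m).
DWL = ½ × 9.7523 × 30.2320 = 147.4158.

DWL = 147.4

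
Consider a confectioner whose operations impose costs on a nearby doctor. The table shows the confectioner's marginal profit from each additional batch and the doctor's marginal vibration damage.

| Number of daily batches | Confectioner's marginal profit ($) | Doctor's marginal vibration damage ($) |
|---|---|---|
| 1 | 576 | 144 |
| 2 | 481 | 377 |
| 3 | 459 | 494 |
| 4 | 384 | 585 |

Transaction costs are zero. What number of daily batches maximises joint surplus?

Bargaining reaches the level where marginal profit last exceeds marginal vibration damage.
That holds through level 2 (481 ≥ 377) but not at 3 (459 < 494).

2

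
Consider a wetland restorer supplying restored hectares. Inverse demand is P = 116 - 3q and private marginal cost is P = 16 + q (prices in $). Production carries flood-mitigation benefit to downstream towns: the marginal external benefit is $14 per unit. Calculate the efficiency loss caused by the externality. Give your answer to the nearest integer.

DWL = $25

Market equilibrium (private): 16 + q = 116 - 3q → q_m = 25.0000.
Social marginal cost = private MC − MEB = 2 + q.
Set SMC = demand: 2 + q = 116 - 3q → q* = 28.5000.
Between q* and q_m the wedge demand − SMC runs linearly from 0 to MEB(q_m), so the loss is a triangle.
DWL = ½ × 3.5000 × 14.0000 = 24.5000.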